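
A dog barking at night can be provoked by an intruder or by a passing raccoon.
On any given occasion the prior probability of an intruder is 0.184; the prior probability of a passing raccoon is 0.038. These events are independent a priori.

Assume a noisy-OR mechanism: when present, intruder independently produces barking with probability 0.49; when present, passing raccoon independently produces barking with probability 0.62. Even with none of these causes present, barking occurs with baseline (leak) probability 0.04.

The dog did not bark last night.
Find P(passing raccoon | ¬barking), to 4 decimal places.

P(passing raccoon | ¬barking) ≈ 0.0148

Under noisy-OR, P(barking | causes) = 1 − (1−0.04)·∏(1−qᵢ) over the active causes.
P(¬barking) = 0.96·0.816·0.962 + 0.3648·0.816·0.038 + 0.4896·0.184·0.962 + 0.186048·0.184·0.038 = 0.753592 + 0.011312 + 0.086663 + 0.001301 = 0.852868
Restricting to configurations with passing raccoon present: 0.011312 + 0.001301 = 0.012613.
Hence the posterior is 0.012613/0.852868 ≈ 0.0148.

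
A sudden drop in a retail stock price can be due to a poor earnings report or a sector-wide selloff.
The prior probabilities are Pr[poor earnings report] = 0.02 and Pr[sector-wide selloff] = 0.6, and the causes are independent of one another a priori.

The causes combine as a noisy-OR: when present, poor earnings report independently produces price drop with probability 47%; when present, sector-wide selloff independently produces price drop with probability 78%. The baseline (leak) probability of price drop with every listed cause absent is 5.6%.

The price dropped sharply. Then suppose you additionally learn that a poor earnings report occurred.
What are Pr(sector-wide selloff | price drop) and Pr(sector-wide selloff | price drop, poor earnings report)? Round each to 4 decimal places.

Under noisy-OR, P(price drop | causes) = 1 − (1−0.056)·∏(1−qᵢ) over the active causes.
For the numerator, keep only sector-wide selloff=true terms: 0.465884 + 0.010679 = 0.476563
Normalizer over all consistent configurations: 0.056×0.98×0.4 + 0.79232×0.98×0.6 + 0.49968×0.02×0.4 + 0.88993×0.02×0.6 = 0.502512
Posterior = 0.476563 / 0.502512 ≈ 0.9484

Now condition on the additional information:
By total probability over both values of sector-wide selloff:
  P(price drop | poor earnings report) = 0.49968×0.4 + 0.88993×0.6
        = 0.199872 + 0.533958 = 0.733830
Configurations with sector-wide selloff contribute 0.533958, so
  P(sector-wide selloff | price drop, poor earnings report) = 0.533958 / 0.733830 ≈ 0.7276
— poor earnings report explains away the evidence for sector-wide selloff.

Pr(sector-wide selloff | price drop) ≈ 0.9484; Pr(sector-wide selloff | price drop, poor earnings report) ≈ 0.7276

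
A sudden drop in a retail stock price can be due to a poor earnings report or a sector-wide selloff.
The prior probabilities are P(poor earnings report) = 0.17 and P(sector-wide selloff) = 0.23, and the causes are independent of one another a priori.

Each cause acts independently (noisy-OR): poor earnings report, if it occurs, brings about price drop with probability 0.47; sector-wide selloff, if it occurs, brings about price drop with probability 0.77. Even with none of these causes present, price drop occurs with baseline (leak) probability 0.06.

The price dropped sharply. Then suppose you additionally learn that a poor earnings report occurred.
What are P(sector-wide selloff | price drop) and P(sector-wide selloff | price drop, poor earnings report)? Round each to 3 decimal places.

P(sector-wide selloff | price drop) ≈ 0.639; P(sector-wide selloff | price drop, poor earnings report) ≈ 0.345

Under noisy-OR, P(price drop | causes) = 1 − (1−0.06)·∏(1−qᵢ) over the active causes.
P(price drop) = 0.06·0.83·0.77 + 0.7838·0.83·0.23 + 0.5018·0.17·0.77 + 0.885414·0.17·0.23 = 0.038346 + 0.149627 + 0.065686 + 0.034620 = 0.288279
Of this, 0.184247 comes from 0.149627 + 0.034620 (the sector-wide selloff=true cases).
Hence the posterior is 0.184247/0.288279 ≈ 0.639.

Now condition on the additional information:
Enumerate both values of sector-wide selloff and weight by the priors:
  P(price drop | poor earnings report) = 0.5018·0.77 + 0.885414·0.23
        = 0.386386 + 0.203645 = 0.590031
Configurations with sector-wide selloff contribute 0.203645, so
  P(sector-wide selloff | price drop, poor earnings report) = 0.203645 / 0.590031 ≈ 0.345
Conditioning on poor earnings report lowers the posterior on sector-wide selloff: the classic explaining-away effect in a common-effect structure.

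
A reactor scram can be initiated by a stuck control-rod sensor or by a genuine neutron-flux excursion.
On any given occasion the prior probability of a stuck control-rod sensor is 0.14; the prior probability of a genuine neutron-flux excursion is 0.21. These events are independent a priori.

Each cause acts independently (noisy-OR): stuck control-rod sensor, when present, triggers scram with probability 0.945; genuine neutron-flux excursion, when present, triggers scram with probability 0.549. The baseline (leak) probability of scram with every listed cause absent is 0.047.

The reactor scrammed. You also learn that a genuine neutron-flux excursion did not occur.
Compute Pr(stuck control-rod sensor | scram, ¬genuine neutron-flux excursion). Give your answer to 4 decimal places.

Under noisy-OR, P(scram | causes) = 1 − (1−0.047)·∏(1−qᵢ) over the active causes.
Weight on stuck control-rod sensor=true, given the evidence: 0.947585×0.14 = 0.132662
Normalizer over all consistent configurations: 0.047×0.86 + 0.947585×0.14 = 0.173082
Posterior = 0.132662 / 0.173082 ≈ 0.7665

Pr(stuck control-rod sensor | scram, ¬genuine neutron-flux excursion) ≈ 0.7665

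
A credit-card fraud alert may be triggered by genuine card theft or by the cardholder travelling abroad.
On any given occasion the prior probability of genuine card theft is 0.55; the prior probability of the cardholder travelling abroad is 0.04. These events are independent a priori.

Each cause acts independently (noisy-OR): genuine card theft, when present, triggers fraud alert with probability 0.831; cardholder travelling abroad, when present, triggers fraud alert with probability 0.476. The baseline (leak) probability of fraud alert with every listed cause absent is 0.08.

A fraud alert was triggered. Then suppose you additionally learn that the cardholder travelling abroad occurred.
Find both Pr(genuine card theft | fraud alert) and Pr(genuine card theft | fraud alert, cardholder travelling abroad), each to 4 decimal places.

Pr(genuine card theft | fraud alert) ≈ 0.9140; Pr(genuine card theft | fraud alert, cardholder travelling abroad) ≈ 0.6843

Under noisy-OR, P(fraud alert | causes) = 1 − (1−0.08)·∏(1−qᵢ) over the active causes.
Sum P(fraud alert|·) weighted by the priors over the 4 (genuine card theft, cardholder travelling abroad) configurations:
  P(fraud alert) = 0.08*0.45*0.96 + 0.51792*0.45*0.04 + 0.84452*0.55*0.96 + 0.918528*0.55*0.04
        = 0.034560 + 0.009323 + 0.445907 + 0.020208 = 0.509998
Keeping only the genuine card theft-present terms gives 0.466115, so
  P(genuine card theft | fraud alert) = 0.466115 / 0.509998 ≈ 0.9140

Now also conditioning on cardholder travelling abroad=true:
Enumerate both values of genuine card theft and weight by the priors:
  P(fraud alert | cardholder travelling abroad) = 0.51792·0.45 + 0.918528·0.55
        = 0.233064 + 0.505190 = 0.738254
The terms with genuine card theft present sum to 0.505190, so
  P(genuine card theft | fraud alert, cardholder travelling abroad) = 0.505190 / 0.738254 ≈ 0.6843
This is intercausal reasoning (explaining away): once cardholder travelling abroad accounts for the fraud alert, genuine card theft becomes less likely.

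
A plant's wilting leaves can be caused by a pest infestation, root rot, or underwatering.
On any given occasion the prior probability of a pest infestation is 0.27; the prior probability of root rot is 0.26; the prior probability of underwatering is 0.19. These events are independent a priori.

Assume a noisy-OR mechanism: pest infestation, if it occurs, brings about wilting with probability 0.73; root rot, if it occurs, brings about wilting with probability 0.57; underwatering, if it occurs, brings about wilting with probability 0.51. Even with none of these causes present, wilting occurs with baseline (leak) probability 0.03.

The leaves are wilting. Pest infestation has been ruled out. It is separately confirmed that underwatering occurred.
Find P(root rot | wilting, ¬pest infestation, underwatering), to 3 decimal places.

P(root rot | wilting, ¬pest infestation, underwatering) ≈ 0.348

Under noisy-OR, P(wilting | causes) = 1 − (1−0.03)·∏(1−qᵢ) over the active causes.
Enumerate both values of root rot and weight by the priors:
  P(wilting | ¬pest infestation, underwatering) = 0.5247×0.74 + 0.795621×0.26
        = 0.388278 + 0.206861 = 0.595139
Configurations with root rot contribute 0.206861, so
  P(root rot | wilting, ¬pest infestation, underwatering) = 0.206861 / 0.595139 ≈ 0.348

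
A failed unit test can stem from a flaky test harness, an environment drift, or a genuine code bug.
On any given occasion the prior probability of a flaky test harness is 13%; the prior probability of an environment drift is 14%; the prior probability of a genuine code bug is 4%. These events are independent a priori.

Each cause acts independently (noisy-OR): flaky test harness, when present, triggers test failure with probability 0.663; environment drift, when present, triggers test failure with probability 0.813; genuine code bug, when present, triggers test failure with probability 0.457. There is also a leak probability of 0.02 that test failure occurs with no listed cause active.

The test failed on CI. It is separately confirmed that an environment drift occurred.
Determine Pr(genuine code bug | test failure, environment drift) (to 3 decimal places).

Under noisy-OR, P(test failure | causes) = 1 − (1−0.02)·∏(1−qᵢ) over the active causes.
P(test failure | environment drift) = 0.81674×0.87×0.96 + 0.90049×0.87×0.04 + 0.938241×0.13×0.96 + 0.966465×0.13×0.04 = 0.682141 + 0.031337 + 0.117092 + 0.005026 = 0.835596
Of this, 0.036363 comes from 0.031337 + 0.005026 (the genuine code bug=true cases).
P(genuine code bug | test failure, environment drift) = 0.036363 / 0.835596 ≈ 0.044

Pr(genuine code bug | test failure, environment drift) ≈ 0.044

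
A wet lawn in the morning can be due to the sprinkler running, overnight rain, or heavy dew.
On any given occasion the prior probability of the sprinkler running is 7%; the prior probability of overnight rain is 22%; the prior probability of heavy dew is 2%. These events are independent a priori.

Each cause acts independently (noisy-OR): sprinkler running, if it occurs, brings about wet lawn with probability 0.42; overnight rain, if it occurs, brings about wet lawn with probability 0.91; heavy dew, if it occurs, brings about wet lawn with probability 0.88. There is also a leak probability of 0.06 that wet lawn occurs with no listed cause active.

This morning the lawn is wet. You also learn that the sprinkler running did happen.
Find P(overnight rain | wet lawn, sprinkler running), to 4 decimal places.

Under noisy-OR, P(wet lawn | causes) = 1 − (1−0.06)·∏(1−qᵢ) over the active causes.
P(wet lawn | sprinkler running) = 0.4548·0.78·0.98 + 0.934576·0.78·0.02 + 0.950932·0.22·0.98 + 0.994112·0.22·0.02 = 0.347649 + 0.014579 + 0.205021 + 0.004374 = 0.571623
The overnight rain-present share is 0.205021 + 0.004374 = 0.209395.
Hence the posterior is 0.209395/0.571623 ≈ 0.3663.

P(overnight rain | wet lawn, sprinkler running) ≈ 0.3663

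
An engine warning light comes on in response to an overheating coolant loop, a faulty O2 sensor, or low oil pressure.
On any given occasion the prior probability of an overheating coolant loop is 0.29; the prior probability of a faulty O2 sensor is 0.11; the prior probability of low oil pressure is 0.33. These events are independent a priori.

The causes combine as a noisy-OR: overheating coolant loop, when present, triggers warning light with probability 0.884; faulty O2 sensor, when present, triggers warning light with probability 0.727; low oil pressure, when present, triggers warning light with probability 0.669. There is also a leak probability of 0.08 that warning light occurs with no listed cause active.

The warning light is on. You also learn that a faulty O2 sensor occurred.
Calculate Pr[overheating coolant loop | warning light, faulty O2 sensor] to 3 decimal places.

Under noisy-OR, P(warning light | causes) = 1 − (1−0.08)·∏(1−qᵢ) over the active causes.
Sum P(warning light|·) weighted by the priors over the 4 (overheating coolant loop, low oil pressure) configurations:
  P(warning light | faulty O2 sensor) = 0.74884·0.71·0.67 + 0.916866·0.71·0.33 + 0.970865·0.29·0.67 + 0.990356·0.29·0.33
        = 0.356223 + 0.214822 + 0.188639 + 0.094777 = 0.854461
The terms with overheating coolant loop present sum to 0.283416, so
  P(overheating coolant loop | warning light, faulty O2 sensor) = 0.283416 / 0.854461 ≈ 0.332

Pr[overheating coolant loop | warning light, faulty O2 sensor] ≈ 0.332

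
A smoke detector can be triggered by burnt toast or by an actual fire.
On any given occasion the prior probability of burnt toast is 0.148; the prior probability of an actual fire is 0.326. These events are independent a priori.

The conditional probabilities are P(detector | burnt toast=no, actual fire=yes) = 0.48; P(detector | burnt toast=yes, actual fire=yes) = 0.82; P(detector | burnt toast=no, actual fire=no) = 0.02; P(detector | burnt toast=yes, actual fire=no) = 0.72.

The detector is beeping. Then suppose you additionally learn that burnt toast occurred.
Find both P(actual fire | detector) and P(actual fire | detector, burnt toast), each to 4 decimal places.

Numerator (weight on configurations with actual fire): 0.133321 + 0.039563 = 0.172884
Normalizer over all consistent configurations: 0.02×0.852×0.674 + 0.48×0.852×0.326 + 0.72×0.148×0.674 + 0.82×0.148×0.326 = 0.256190
Posterior = 0.172884 / 0.256190 ≈ 0.6748

Now also conditioning on burnt toast=true:
Weight on actual fire=true, given the evidence: 0.82×0.326 = 0.267320
Normalizer over all consistent configurations: 0.72×0.674 + 0.82×0.326 = 0.752600
Posterior = 0.267320 / 0.752600 ≈ 0.3552

P(actual fire | detector) ≈ 0.6748; P(actual fire | detector, burnt toast) ≈ 0.3552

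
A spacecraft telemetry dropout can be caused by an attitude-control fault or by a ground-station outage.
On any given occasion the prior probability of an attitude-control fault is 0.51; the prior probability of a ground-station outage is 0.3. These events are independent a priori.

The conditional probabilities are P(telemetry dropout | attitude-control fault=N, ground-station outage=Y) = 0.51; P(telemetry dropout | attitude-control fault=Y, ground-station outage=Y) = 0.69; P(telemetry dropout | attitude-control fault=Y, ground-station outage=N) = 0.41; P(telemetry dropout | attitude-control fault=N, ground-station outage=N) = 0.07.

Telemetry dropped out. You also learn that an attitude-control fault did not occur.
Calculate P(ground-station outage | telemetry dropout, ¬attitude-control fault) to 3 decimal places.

Enumerate both values of ground-station outage and weight by the priors:
  P(telemetry dropout | ¬attitude-control fault) = 0.07·0.7 + 0.51·0.3
        = 0.049000 + 0.153000 = 0.202000
Configurations with ground-station outage contribute 0.153000, so
  P(ground-station outage | telemetry dropout, ¬attitude-control fault) = 0.153000 / 0.202000 ≈ 0.757

P(ground-station outage | telemetry dropout, ¬attitude-control fault) ≈ 0.757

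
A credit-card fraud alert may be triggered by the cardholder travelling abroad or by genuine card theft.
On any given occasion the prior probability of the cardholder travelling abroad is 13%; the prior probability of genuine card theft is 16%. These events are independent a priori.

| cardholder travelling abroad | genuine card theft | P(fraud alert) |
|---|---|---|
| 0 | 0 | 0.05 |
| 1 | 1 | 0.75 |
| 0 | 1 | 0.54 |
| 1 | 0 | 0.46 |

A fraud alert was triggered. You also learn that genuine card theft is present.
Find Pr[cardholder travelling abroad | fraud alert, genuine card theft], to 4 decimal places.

P(fraud alert | genuine card theft) = 0.54×0.87 + 0.75×0.13 = 0.469800 + 0.097500 = 0.567300
Restricting to configurations with cardholder travelling abroad present: 0.75×0.13 = 0.097500.
So P(cardholder travelling abroad | fraud alert, genuine card theft) = 0.097500/0.567300 ≈ 0.1719.

Pr[cardholder travelling abroad | fraud alert, genuine card theft] ≈ 0.1719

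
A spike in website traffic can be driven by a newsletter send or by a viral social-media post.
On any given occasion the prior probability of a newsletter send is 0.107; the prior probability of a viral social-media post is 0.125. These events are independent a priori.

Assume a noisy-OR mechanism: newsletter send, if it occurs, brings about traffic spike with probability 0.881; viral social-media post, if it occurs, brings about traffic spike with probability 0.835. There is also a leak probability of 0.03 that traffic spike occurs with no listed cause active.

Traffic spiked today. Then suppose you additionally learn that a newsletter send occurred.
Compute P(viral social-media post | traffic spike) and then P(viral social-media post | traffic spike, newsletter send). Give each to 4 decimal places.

Under noisy-OR, P(traffic spike | causes) = 1 − (1−0.03)·∏(1−qᵢ) over the active causes.
Sum P(traffic spike|·) weighted by the priors over the 4 (newsletter send, viral social-media post) configurations:
  P(traffic spike) = 0.03·0.893·0.875 + 0.83995·0.893·0.125 + 0.88457·0.107·0.875 + 0.980954·0.107·0.125
        = 0.023441 + 0.093759 + 0.082818 + 0.013120 = 0.213138
Configurations with viral social-media post contribute 0.106879, so
  P(viral social-media post | traffic spike) = 0.106879 / 0.213138 ≈ 0.5015

With the extra evidence:
P(traffic spike | newsletter send) = 0.88457*0.875 + 0.980954*0.125 = 0.773999 + 0.122619 = 0.896618
The viral social-media post-present share is 0.980954*0.125 = 0.122619.
So P(viral social-media post | traffic spike, newsletter send) = 0.122619/0.896618 ≈ 0.1368.

P(viral social-media post | traffic spike) ≈ 0.5015; P(viral social-media post | traffic spike, newsletter send) ≈ 0.1368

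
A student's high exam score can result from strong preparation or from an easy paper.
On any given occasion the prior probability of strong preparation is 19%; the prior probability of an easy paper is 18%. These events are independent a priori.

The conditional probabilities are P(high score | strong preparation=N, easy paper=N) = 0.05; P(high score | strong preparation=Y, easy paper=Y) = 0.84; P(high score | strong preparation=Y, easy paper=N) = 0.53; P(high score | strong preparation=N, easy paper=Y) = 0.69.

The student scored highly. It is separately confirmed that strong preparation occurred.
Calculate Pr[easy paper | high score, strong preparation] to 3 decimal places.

P(high score | strong preparation) = 0.53·0.82 + 0.84·0.18 = 0.434600 + 0.151200 = 0.585800
Of this, 0.151200 comes from 0.84·0.18 (the easy paper=true cases).
Hence the posterior is 0.151200/0.585800 ≈ 0.258.

Pr[easy paper | high score, strong preparation] ≈ 0.258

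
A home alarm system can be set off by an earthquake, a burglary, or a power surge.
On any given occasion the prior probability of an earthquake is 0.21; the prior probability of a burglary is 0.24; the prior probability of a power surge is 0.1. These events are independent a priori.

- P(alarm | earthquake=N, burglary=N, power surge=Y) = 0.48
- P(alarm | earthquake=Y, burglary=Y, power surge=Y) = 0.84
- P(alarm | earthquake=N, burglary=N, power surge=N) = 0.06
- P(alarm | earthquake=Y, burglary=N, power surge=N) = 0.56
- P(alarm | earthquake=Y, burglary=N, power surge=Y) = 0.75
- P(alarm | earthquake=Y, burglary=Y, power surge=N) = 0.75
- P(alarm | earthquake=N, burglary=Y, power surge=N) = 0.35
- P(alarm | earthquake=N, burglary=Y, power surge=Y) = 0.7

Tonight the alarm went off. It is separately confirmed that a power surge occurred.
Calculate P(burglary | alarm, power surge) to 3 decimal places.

P(alarm | power surge) = 0.48*0.79*0.76 + 0.7*0.79*0.24 + 0.75*0.21*0.76 + 0.84*0.21*0.24 = 0.288192 + 0.132720 + 0.119700 + 0.042336 = 0.582948
Restricting to configurations with burglary present: 0.132720 + 0.042336 = 0.175056.
P(burglary | alarm, power surge) = 0.175056 / 0.582948 ≈ 0.300

P(burglary | alarm, power surge) ≈ 0.300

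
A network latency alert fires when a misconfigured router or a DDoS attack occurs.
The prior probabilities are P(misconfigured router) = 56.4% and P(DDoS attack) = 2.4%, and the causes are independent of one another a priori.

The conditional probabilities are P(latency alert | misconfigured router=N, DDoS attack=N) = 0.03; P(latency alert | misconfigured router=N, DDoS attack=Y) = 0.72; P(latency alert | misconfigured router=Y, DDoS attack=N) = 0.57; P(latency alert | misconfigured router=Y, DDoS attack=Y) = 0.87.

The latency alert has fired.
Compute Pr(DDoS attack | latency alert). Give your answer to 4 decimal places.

P(latency alert) = 0.03×0.436×0.976 + 0.72×0.436×0.024 + 0.57×0.564×0.976 + 0.87×0.564×0.024 = 0.012766 + 0.007534 + 0.313764 + 0.011776 = 0.345840
The DDoS attack-present share is 0.007534 + 0.011776 = 0.019310.
P(DDoS attack | latency alert) = 0.019310 / 0.345840 ≈ 0.0558

Pr(DDoS attack | latency alert) ≈ 0.0558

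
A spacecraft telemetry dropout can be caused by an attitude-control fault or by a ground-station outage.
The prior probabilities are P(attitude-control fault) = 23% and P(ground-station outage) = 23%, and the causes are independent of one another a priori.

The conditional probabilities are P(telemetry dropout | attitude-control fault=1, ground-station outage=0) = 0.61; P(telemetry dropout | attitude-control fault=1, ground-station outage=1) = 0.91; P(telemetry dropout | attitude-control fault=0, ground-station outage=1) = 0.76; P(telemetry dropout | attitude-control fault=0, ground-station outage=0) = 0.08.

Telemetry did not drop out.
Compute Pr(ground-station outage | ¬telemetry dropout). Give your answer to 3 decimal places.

Pr(ground-station outage | ¬telemetry dropout) ≈ 0.071

Enumerate the 4 (attitude-control fault, ground-station outage) configurations and weight by the priors:
  P(¬telemetry dropout) = 0.92×0.77×0.77 + 0.24×0.77×0.23 + 0.39×0.23×0.77 + 0.09×0.23×0.23
        = 0.545468 + 0.042504 + 0.069069 + 0.004761 = 0.661802
Keeping only the ground-station outage-present terms gives 0.047265, so
  P(ground-station outage | ¬telemetry dropout) = 0.047265 / 0.661802 ≈ 0.071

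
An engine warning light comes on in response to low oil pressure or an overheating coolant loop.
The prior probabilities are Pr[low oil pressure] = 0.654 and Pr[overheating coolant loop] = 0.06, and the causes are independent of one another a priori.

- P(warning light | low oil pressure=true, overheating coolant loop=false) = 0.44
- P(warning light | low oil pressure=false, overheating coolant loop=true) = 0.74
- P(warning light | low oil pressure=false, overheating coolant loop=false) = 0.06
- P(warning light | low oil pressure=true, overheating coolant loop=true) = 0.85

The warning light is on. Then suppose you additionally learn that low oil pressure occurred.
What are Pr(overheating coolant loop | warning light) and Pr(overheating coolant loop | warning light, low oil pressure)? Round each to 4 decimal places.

Pr(overheating coolant loop | warning light) ≈ 0.1438; Pr(overheating coolant loop | warning light, low oil pressure) ≈ 0.1098

P(warning light) = 0.06·0.346·0.94 + 0.74·0.346·0.06 + 0.44·0.654·0.94 + 0.85·0.654·0.06 = 0.019514 + 0.015362 + 0.270494 + 0.033354 = 0.338724
Of this, 0.048716 comes from 0.015362 + 0.033354 (the overheating coolant loop=true cases).
Hence the posterior is 0.048716/0.338724 ≈ 0.1438.

With the extra evidence:
P(warning light | low oil pressure) = 0.44·0.94 + 0.85·0.06 = 0.413600 + 0.051000 = 0.464600
The overheating coolant loop-present share is 0.85·0.06 = 0.051000.
P(overheating coolant loop | warning light, low oil pressure) = 0.051000 / 0.464600 ≈ 0.1098
— low oil pressure explains away the evidence for overheating coolant loop.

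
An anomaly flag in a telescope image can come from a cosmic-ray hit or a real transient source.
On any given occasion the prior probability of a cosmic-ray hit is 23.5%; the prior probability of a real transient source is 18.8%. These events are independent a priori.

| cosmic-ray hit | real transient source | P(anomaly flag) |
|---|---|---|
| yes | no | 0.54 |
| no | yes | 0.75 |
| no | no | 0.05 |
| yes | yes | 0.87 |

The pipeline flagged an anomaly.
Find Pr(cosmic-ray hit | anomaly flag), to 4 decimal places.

Pr(cosmic-ray hit | anomaly flag) ≈ 0.5046

Numerator (weight on configurations with cosmic-ray hit): 0.103043 + 0.038437 = 0.141480
Denominator P(anomaly flag): 0.05*0.765*0.812 + 0.75*0.765*0.188 + 0.54*0.235*0.812 + 0.87*0.235*0.188 = 0.280404
P(cosmic-ray hit | anomaly flag) = 0.141480/0.280404 ≈ 0.5046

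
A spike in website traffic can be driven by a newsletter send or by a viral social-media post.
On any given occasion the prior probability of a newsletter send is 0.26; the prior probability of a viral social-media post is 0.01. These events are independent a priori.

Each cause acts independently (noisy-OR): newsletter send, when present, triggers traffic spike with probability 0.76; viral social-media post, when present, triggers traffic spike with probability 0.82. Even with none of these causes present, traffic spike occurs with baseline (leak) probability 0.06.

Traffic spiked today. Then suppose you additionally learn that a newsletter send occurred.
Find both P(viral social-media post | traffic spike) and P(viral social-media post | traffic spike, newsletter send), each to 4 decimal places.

P(viral social-media post | traffic spike) ≈ 0.0343; P(viral social-media post | traffic spike, newsletter send) ≈ 0.0124

Under noisy-OR, P(traffic spike | causes) = 1 − (1−0.06)·∏(1−qᵢ) over the active causes.
Numerator (weight on configurations with viral social-media post): 0.006148 + 0.002494 = 0.008642
Denominator P(traffic spike): 0.06·0.74·0.99 + 0.8308·0.74·0.01 + 0.7744·0.26·0.99 + 0.959392·0.26·0.01 = 0.251929
Posterior = 0.008642 / 0.251929 ≈ 0.0343

Now also conditioning on newsletter send=true:
Numerator (weight on configurations with viral social-media post): 0.959392*0.01 = 0.009594
Normalizer over all consistent configurations: 0.7744*0.99 + 0.959392*0.01 = 0.776250
P(viral social-media post | traffic spike, newsletter send) = 0.009594/0.776250 ≈ 0.0124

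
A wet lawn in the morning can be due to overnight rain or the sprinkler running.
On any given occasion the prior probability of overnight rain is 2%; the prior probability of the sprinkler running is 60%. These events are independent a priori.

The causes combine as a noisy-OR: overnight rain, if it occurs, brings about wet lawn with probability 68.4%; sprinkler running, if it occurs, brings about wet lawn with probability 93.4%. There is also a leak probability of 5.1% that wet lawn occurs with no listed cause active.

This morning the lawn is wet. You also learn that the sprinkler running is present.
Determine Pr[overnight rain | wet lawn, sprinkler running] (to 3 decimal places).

Pr[overnight rain | wet lawn, sprinkler running] ≈ 0.021

Under noisy-OR, P(wet lawn | causes) = 1 − (1−0.051)·∏(1−qᵢ) over the active causes.
Enumerate both values of overnight rain and weight by the priors:
  P(wet lawn | sprinkler running) = 0.937366×0.98 + 0.980208×0.02
        = 0.918619 + 0.019604 = 0.938223
Configurations with overnight rain contribute 0.019604, so
  P(overnight rain | wet lawn, sprinkler running) = 0.019604 / 0.938223 ≈ 0.021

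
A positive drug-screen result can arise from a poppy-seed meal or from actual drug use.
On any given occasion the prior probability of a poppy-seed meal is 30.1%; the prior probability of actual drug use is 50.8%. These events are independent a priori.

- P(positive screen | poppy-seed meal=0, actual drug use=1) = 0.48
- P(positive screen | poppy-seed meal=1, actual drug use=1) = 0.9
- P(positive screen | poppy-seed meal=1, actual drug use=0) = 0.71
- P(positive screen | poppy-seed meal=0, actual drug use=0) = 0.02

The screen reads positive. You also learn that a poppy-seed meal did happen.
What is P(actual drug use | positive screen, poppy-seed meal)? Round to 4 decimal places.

For the numerator, keep only actual drug use=true terms: 0.9*0.508 = 0.457200
Normalizer over all consistent configurations: 0.71*0.492 + 0.9*0.508 = 0.806520
P(actual drug use | positive screen, poppy-seed meal) = 0.457200/0.806520 ≈ 0.5669

P(actual drug use | positive screen, poppy-seed meal) ≈ 0.5669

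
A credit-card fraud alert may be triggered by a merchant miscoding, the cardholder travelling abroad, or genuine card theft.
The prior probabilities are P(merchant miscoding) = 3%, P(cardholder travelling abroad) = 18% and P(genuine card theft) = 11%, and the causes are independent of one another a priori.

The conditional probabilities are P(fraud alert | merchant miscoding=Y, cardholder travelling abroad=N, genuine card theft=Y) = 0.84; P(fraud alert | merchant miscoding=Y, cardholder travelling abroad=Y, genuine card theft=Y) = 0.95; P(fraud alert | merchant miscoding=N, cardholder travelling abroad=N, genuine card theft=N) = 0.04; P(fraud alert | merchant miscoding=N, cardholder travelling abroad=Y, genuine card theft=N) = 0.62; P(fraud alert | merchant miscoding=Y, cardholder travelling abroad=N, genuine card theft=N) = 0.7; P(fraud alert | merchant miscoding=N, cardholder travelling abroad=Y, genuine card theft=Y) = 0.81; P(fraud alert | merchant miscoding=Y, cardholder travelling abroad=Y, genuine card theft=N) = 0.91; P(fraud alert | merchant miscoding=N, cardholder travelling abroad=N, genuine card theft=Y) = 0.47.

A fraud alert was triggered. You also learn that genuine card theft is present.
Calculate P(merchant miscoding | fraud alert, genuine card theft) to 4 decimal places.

Numerator (weight on configurations with merchant miscoding): 0.020664 + 0.005130 = 0.025794
Denominator P(fraud alert | genuine card theft): 0.47*0.97*0.82 + 0.81*0.97*0.18 + 0.84*0.03*0.82 + 0.95*0.03*0.18 = 0.541058
Posterior = 0.025794 / 0.541058 ≈ 0.0477

P(merchant miscoding | fraud alert, genuine card theft) ≈ 0.0477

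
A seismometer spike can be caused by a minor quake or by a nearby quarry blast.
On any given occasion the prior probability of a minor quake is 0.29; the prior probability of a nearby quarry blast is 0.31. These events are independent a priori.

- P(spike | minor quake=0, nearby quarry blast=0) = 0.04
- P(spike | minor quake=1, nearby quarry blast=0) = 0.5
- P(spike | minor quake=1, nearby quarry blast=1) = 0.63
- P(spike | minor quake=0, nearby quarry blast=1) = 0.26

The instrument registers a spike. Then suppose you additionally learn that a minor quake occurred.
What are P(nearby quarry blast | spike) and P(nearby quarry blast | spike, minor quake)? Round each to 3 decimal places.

P(nearby quarry blast | spike) ≈ 0.488; P(nearby quarry blast | spike, minor quake) ≈ 0.361

P(spike) = 0.04·0.71·0.69 + 0.26·0.71·0.31 + 0.5·0.29·0.69 + 0.63·0.29·0.31 = 0.019596 + 0.057226 + 0.100050 + 0.056637 = 0.233509
Of this, 0.113863 comes from 0.057226 + 0.056637 (the nearby quarry blast=true cases).
So P(nearby quarry blast | spike) = 0.113863/0.233509 ≈ 0.488.

Now condition on the additional information:
Numerator (weight on configurations with nearby quarry blast): 0.63×0.31 = 0.195300
Denominator P(spike | minor quake): 0.5×0.69 + 0.63×0.31 = 0.540300
Posterior = 0.195300 / 0.540300 ≈ 0.361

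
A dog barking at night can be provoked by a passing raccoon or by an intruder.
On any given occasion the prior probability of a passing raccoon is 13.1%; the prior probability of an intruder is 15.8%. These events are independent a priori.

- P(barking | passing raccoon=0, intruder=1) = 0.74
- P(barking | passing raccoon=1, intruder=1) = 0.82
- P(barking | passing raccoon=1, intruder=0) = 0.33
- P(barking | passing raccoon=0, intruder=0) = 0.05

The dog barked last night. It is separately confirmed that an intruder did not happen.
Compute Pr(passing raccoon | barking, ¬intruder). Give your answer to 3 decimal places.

P(barking | ¬intruder) = 0.05×0.869 + 0.33×0.131 = 0.043450 + 0.043230 = 0.086680
Of this, 0.043230 comes from 0.33×0.131 (the passing raccoon=true cases).
So P(passing raccoon | barking, ¬intruder) = 0.043230/0.086680 ≈ 0.499.

Pr(passing raccoon | barking, ¬intruder) ≈ 0.499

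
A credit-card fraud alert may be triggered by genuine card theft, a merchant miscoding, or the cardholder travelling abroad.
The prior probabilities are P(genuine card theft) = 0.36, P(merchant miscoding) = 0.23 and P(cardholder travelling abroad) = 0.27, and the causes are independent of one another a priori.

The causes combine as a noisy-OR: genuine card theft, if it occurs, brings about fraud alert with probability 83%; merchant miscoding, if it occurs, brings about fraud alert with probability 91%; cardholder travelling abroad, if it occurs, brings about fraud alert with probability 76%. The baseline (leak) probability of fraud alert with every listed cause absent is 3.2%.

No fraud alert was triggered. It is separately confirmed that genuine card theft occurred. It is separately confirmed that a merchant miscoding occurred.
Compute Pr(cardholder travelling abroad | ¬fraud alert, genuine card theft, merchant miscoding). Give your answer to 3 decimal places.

Under noisy-OR, P(fraud alert | causes) = 1 − (1−0.032)·∏(1−qᵢ) over the active causes.
Numerator (weight on configurations with cardholder travelling abroad): 0.003554×0.27 = 0.000960
Denominator P(¬fraud alert | genuine card theft, merchant miscoding): 0.01481×0.73 + 0.003554×0.27 = 0.011771
Posterior = 0.000960 / 0.011771 ≈ 0.082

Pr(cardholder travelling abroad | ¬fraud alert, genuine card theft, merchant miscoding) ≈ 0.082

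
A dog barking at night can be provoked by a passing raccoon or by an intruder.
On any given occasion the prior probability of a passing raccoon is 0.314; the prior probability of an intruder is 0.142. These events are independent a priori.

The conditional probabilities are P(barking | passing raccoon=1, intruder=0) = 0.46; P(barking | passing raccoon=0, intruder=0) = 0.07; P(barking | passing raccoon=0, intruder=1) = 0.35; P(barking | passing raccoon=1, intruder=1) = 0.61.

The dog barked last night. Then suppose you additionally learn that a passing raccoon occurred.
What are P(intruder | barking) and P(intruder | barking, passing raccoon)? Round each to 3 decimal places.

P(barking) = 0.07×0.686×0.858 + 0.35×0.686×0.142 + 0.46×0.314×0.858 + 0.61×0.314×0.142 = 0.041201 + 0.034094 + 0.123930 + 0.027199 = 0.226424
Restricting to configurations with intruder present: 0.034094 + 0.027199 = 0.061293.
P(intruder | barking) = 0.061293 / 0.226424 ≈ 0.271

Now condition on the additional information:
P(barking | passing raccoon) = 0.46·0.858 + 0.61·0.142 = 0.394680 + 0.086620 = 0.481300
The intruder-present share is 0.61·0.142 = 0.086620.
So P(intruder | barking, passing raccoon) = 0.086620/0.481300 ≈ 0.180.

P(intruder | barking) ≈ 0.271; P(intruder | barking, passing raccoon) ≈ 0.180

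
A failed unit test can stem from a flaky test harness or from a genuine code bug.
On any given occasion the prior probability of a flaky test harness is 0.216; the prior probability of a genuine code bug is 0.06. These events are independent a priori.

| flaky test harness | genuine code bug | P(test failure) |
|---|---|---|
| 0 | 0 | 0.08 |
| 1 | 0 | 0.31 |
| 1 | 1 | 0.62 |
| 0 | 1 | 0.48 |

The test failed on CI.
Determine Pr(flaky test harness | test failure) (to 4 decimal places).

P(test failure) = 0.08·0.784·0.94 + 0.48·0.784·0.06 + 0.31·0.216·0.94 + 0.62·0.216·0.06 = 0.058957 + 0.022579 + 0.062942 + 0.008035 = 0.152513
The flaky test harness-present share is 0.062942 + 0.008035 = 0.070977.
Hence the posterior is 0.070977/0.152513 ≈ 0.4654.

Pr(flaky test harness | test failure) ≈ 0.4654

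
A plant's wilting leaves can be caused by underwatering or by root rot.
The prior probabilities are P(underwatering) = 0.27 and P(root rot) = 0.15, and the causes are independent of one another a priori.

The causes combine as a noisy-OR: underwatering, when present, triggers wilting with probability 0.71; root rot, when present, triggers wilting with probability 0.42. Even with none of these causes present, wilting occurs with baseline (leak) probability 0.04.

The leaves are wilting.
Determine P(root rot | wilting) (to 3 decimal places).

P(root rot | wilting) ≈ 0.302

Under noisy-OR, P(wilting | causes) = 1 − (1−0.04)·∏(1−qᵢ) over the active causes.
P(wilting) = 0.04×0.73×0.85 + 0.4432×0.73×0.15 + 0.7216×0.27×0.85 + 0.838528×0.27×0.15 = 0.024820 + 0.048530 + 0.165607 + 0.033960 = 0.272917
The root rot-present share is 0.048530 + 0.033960 = 0.082490.
P(root rot | wilting) = 0.082490 / 0.272917 ≈ 0.302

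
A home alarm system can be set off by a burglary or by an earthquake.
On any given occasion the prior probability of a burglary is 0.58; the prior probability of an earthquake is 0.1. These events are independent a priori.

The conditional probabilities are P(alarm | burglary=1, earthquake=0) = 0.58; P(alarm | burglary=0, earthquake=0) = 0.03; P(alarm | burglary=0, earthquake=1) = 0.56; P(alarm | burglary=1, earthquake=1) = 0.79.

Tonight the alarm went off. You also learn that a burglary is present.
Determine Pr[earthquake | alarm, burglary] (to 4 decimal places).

Pr[earthquake | alarm, burglary] ≈ 0.1314

Enumerate both values of earthquake and weight by the priors:
  P(alarm | burglary) = 0.58*0.9 + 0.79*0.1
        = 0.522000 + 0.079000 = 0.601000
The terms with earthquake present sum to 0.079000, so
  P(earthquake | alarm, burglary) = 0.079000 / 0.601000 ≈ 0.1314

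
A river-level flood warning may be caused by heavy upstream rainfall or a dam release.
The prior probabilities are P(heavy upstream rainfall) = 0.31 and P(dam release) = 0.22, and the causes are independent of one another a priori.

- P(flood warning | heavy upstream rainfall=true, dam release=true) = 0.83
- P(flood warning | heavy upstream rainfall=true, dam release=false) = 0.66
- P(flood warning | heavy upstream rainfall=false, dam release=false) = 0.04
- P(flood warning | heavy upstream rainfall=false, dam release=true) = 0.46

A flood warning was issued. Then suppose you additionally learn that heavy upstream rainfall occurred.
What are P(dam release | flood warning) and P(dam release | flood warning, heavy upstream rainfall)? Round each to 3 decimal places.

By total probability over the 4 (heavy upstream rainfall, dam release) configurations:
  P(flood warning) = 0.04·0.69·0.78 + 0.46·0.69·0.22 + 0.66·0.31·0.78 + 0.83·0.31·0.22
        = 0.021528 + 0.069828 + 0.159588 + 0.056606 = 0.307550
The terms with dam release present sum to 0.126434, so
  P(dam release | flood warning) = 0.126434 / 0.307550 ≈ 0.411

Now condition on the additional information:
Sum P(flood warning|·) weighted by the priors over both values of dam release:
  P(flood warning | heavy upstream rainfall) = 0.66·0.78 + 0.83·0.22
        = 0.514800 + 0.182600 = 0.697400
The terms with dam release present sum to 0.182600, so
  P(dam release | flood warning, heavy upstream rainfall) = 0.182600 / 0.697400 ≈ 0.262
This is intercausal reasoning (explaining away): once heavy upstream rainfall accounts for the flood warning, dam release becomes less likely.

P(dam release | flood warning) ≈ 0.411; P(dam release | flood warning, heavy upstream rainfall) ≈ 0.262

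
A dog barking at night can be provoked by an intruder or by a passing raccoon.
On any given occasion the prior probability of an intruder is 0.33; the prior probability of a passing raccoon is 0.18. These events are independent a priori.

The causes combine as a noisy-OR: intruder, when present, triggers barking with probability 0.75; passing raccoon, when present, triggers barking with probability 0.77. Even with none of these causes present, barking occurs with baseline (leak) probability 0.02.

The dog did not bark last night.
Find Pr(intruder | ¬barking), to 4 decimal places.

Pr(intruder | ¬barking) ≈ 0.1096

Under noisy-OR, P(barking | causes) = 1 − (1−0.02)·∏(1−qᵢ) over the active causes.
P(¬barking) = 0.98·0.67·0.82 + 0.2254·0.67·0.18 + 0.245·0.33·0.82 + 0.05635·0.33·0.18 = 0.538412 + 0.027183 + 0.066297 + 0.003347 = 0.635239
Of this, 0.069644 comes from 0.066297 + 0.003347 (the intruder=true cases).
Hence the posterior is 0.069644/0.635239 ≈ 0.1096.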